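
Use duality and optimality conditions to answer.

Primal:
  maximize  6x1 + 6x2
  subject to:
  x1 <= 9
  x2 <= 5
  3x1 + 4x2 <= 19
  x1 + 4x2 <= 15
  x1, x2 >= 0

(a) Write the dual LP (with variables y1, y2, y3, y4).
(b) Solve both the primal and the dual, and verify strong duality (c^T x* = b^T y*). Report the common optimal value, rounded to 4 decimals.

The standard primal-dual pair for 'max c^T x s.t. A x <= b, x >= 0' is:
  Dual:  min b^T y  s.t.  A^T y >= c,  y >= 0.

So the dual LP is:
  minimize  9y1 + 5y2 + 19y3 + 15y4
  subject to:
    y1 + 3y3 + y4 >= 6
    y2 + 4y3 + 4y4 >= 6
    y1, y2, y3, y4 >= 0

Solving the primal: x* = (6.3333, 0).
  primal value c^T x* = 38.
Solving the dual: y* = (0, 0, 2, 0).
  dual value b^T y* = 38.
Strong duality: c^T x* = b^T y*. Confirmed.

38


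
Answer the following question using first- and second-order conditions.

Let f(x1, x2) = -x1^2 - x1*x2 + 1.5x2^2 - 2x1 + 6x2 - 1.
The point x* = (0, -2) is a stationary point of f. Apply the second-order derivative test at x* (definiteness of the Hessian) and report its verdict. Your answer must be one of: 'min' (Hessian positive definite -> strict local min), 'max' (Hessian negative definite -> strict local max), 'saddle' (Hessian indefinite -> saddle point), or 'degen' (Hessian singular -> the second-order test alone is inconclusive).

Compute the Hessian H = grad^2 f:
  H = [[-2, -1], [-1, 3]]
Verify stationarity: grad f(x*) = H x* + g = (0, 0).
Eigenvalues of H: -2.1926, 3.1926.
Eigenvalues have mixed signs, so H is indefinite -> x* is a saddle point.

saddle


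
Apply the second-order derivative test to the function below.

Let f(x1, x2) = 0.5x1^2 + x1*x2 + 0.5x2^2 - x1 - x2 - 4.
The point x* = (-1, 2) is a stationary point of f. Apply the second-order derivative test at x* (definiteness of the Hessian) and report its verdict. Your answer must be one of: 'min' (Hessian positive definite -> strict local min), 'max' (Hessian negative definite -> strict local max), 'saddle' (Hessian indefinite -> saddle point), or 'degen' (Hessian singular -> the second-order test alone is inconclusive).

Compute the Hessian H = grad^2 f:
  H = [[1, 1], [1, 1]]
Verify stationarity: grad f(x*) = H x* + g = (0, 0).
Eigenvalues of H: 0, 2.
H has a zero eigenvalue (singular; positive semidefinite but not definite), so H is neither positive definite, negative definite, nor indefinite. The second-order test alone is inconclusive -> degen.
(Indeed, f is constant along the null direction of H through x*, so x* is not a strict local extremum.)

degen


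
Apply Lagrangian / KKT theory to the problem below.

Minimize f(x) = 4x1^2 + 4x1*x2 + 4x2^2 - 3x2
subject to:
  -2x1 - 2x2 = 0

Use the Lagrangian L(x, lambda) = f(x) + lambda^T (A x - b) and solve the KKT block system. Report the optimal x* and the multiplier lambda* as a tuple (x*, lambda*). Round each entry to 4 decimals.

Form the Lagrangian:
  L(x, lambda) = (1/2) x^T Q x + c^T x + lambda^T (A x - b)
Stationarity (grad_x L = 0): Q x + c + A^T lambda = 0.
Primal feasibility: A x = b.

This gives the KKT block system:
  [ Q   A^T ] [ x     ]   [-c ]
  [ A    0  ] [ lambda ] = [ b ]

Solving the linear system:
  x*      = (-0.375, 0.375)
  lambda* = (-0.75)
  f(x*)   = -0.5625

x* = (-0.375, 0.375), lambda* = (-0.75)


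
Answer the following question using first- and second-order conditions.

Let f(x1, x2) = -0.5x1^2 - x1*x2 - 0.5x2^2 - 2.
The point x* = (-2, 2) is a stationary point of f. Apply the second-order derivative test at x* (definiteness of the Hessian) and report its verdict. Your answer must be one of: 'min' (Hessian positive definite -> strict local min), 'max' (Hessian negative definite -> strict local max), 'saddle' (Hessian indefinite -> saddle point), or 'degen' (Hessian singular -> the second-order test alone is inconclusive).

Compute the Hessian H = grad^2 f:
  H = [[-1, -1], [-1, -1]]
Verify stationarity: grad f(x*) = H x* + g = (0, 0).
Eigenvalues of H: -2, 0.
H has a zero eigenvalue (singular; negative semidefinite but not definite), so H is neither positive definite, negative definite, nor indefinite. The second-order test alone is inconclusive -> degen.
(Indeed, f is constant along the null direction of H through x*, so x* is not a strict local extremum.)

degen


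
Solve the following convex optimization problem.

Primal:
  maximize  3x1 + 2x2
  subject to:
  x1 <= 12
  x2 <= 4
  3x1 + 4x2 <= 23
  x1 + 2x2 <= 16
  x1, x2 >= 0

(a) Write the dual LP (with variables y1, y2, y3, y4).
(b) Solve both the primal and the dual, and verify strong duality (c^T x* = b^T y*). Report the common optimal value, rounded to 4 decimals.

The standard primal-dual pair for 'max c^T x s.t. A x <= b, x >= 0' is:
  Dual:  min b^T y  s.t.  A^T y >= c,  y >= 0.

So the dual LP is:
  minimize  12y1 + 4y2 + 23y3 + 16y4
  subject to:
    y1 + 3y3 + y4 >= 3
    y2 + 4y3 + 2y4 >= 2
    y1, y2, y3, y4 >= 0

Solving the primal: x* = (7.6667, 0).
  primal value c^T x* = 23.
Solving the dual: y* = (0, 0, 1, 0).
  dual value b^T y* = 23.
Strong duality: c^T x* = b^T y*. Confirmed.

23


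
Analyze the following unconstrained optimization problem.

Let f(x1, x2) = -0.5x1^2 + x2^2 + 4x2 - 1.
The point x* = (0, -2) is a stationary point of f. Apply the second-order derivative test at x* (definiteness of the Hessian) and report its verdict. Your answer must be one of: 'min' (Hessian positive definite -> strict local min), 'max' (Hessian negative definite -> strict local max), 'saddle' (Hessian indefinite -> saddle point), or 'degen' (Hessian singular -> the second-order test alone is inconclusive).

Compute the Hessian H = grad^2 f:
  H = [[-1, 0], [0, 2]]
Verify stationarity: grad f(x*) = H x* + g = (0, 0).
Eigenvalues of H: -1, 2.
Eigenvalues have mixed signs, so H is indefinite -> x* is a saddle point.

saddle


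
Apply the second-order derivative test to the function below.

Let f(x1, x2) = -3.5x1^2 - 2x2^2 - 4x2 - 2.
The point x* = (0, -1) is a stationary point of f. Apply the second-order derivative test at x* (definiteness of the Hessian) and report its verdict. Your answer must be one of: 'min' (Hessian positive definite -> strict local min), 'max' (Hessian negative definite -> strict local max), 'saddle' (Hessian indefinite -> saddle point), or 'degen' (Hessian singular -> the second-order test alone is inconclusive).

Compute the Hessian H = grad^2 f:
  H = [[-7, 0], [0, -4]]
Verify stationarity: grad f(x*) = H x* + g = (0, 0).
Eigenvalues of H: -7, -4.
Both eigenvalues < 0, so H is negative definite -> x* is a strict local max.

max


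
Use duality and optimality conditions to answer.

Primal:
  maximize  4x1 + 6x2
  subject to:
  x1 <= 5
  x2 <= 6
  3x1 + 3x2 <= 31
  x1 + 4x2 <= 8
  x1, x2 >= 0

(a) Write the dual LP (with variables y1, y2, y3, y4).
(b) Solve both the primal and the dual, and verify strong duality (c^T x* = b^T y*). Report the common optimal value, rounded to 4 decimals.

The standard primal-dual pair for 'max c^T x s.t. A x <= b, x >= 0' is:
  Dual:  min b^T y  s.t.  A^T y >= c,  y >= 0.

So the dual LP is:
  minimize  5y1 + 6y2 + 31y3 + 8y4
  subject to:
    y1 + 3y3 + y4 >= 4
    y2 + 3y3 + 4y4 >= 6
    y1, y2, y3, y4 >= 0

Solving the primal: x* = (5, 0.75).
  primal value c^T x* = 24.5.
Solving the dual: y* = (2.5, 0, 0, 1.5).
  dual value b^T y* = 24.5.
Strong duality: c^T x* = b^T y*. Confirmed.

24.5


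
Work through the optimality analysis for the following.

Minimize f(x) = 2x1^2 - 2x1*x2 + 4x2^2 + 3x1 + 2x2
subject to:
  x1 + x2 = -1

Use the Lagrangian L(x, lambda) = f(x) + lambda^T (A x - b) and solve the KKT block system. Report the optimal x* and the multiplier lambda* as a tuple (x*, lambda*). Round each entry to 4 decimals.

Form the Lagrangian:
  L(x, lambda) = (1/2) x^T Q x + c^T x + lambda^T (A x - b)
Stationarity (grad_x L = 0): Q x + c + A^T lambda = 0.
Primal feasibility: A x = b.

This gives the KKT block system:
  [ Q   A^T ] [ x     ]   [-c ]
  [ A    0  ] [ lambda ] = [ b ]

Solving the linear system:
  x*      = (-0.6875, -0.3125)
  lambda* = (-0.875)
  f(x*)   = -1.7812

x* = (-0.6875, -0.3125), lambda* = (-0.875)


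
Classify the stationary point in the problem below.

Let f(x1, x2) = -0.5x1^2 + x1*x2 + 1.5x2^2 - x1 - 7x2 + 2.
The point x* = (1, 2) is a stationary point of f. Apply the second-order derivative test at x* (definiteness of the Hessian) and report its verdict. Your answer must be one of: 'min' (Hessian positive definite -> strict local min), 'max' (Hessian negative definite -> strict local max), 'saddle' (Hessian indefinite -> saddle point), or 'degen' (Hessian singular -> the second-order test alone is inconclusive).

Compute the Hessian H = grad^2 f:
  H = [[-1, 1], [1, 3]]
Verify stationarity: grad f(x*) = H x* + g = (0, 0).
Eigenvalues of H: -1.2361, 3.2361.
Eigenvalues have mixed signs, so H is indefinite -> x* is a saddle point.

saddle


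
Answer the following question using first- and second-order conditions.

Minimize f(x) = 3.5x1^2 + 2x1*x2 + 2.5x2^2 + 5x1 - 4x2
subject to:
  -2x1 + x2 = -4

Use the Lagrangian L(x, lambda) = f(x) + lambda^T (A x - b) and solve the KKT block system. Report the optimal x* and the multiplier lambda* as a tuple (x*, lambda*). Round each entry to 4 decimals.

Form the Lagrangian:
  L(x, lambda) = (1/2) x^T Q x + c^T x + lambda^T (A x - b)
Stationarity (grad_x L = 0): Q x + c + A^T lambda = 0.
Primal feasibility: A x = b.

This gives the KKT block system:
  [ Q   A^T ] [ x     ]   [-c ]
  [ A    0  ] [ lambda ] = [ b ]

Solving the linear system:
  x*      = (1.4571, -1.0857)
  lambda* = (6.5143)
  f(x*)   = 18.8429

x* = (1.4571, -1.0857), lambda* = (6.5143)


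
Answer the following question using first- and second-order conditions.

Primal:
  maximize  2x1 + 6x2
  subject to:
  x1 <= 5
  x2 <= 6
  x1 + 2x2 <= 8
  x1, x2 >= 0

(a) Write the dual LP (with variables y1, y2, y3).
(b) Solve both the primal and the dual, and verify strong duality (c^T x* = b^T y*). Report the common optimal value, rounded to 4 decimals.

The standard primal-dual pair for 'max c^T x s.t. A x <= b, x >= 0' is:
  Dual:  min b^T y  s.t.  A^T y >= c,  y >= 0.

So the dual LP is:
  minimize  5y1 + 6y2 + 8y3
  subject to:
    y1 + y3 >= 2
    y2 + 2y3 >= 6
    y1, y2, y3 >= 0

Solving the primal: x* = (0, 4).
  primal value c^T x* = 24.
Solving the dual: y* = (0, 0, 3).
  dual value b^T y* = 24.
Strong duality: c^T x* = b^T y*. Confirmed.

24


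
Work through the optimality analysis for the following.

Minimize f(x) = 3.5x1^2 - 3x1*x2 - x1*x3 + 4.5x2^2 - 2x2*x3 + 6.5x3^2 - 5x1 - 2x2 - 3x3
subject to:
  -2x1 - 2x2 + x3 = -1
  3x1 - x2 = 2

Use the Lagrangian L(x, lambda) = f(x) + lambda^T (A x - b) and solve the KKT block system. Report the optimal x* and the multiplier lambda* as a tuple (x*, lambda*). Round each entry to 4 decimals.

Form the Lagrangian:
  L(x, lambda) = (1/2) x^T Q x + c^T x + lambda^T (A x - b)
Stationarity (grad_x L = 0): Q x + c + A^T lambda = 0.
Primal feasibility: A x = b.

This gives the KKT block system:
  [ Q   A^T ] [ x     ]   [-c ]
  [ A    0  ] [ lambda ] = [ b ]

Solving the linear system:
  x*      = (0.6785, 0.0354, 0.4278)
  lambda* = (-1.8127, -0.9468)
  f(x*)   = -2.3329

x* = (0.6785, 0.0354, 0.4278), lambda* = (-1.8127, -0.9468)


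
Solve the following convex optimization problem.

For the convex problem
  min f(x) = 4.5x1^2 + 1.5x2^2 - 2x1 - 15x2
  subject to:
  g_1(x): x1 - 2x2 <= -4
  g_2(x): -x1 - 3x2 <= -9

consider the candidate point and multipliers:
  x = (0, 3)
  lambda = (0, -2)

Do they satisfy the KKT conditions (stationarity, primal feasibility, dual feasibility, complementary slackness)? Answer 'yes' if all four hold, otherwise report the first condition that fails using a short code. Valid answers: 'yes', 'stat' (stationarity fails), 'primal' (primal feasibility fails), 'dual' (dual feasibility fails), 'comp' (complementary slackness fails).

Gradient of f: grad f(x) = Q x + c = (-2, -6)
Constraint values g_i(x) = a_i^T x - b_i:
  g_1((0, 3)) = -2
  g_2((0, 3)) = 0
Stationarity residual: grad f(x) + sum_i lambda_i a_i = (0, 0)
  -> stationarity OK
Primal feasibility (all g_i <= 0): OK
Dual feasibility (all lambda_i >= 0): FAILS
Complementary slackness (lambda_i * g_i(x) = 0 for all i): OK

Verdict: the first failing condition is dual_feasibility -> dual.

dual


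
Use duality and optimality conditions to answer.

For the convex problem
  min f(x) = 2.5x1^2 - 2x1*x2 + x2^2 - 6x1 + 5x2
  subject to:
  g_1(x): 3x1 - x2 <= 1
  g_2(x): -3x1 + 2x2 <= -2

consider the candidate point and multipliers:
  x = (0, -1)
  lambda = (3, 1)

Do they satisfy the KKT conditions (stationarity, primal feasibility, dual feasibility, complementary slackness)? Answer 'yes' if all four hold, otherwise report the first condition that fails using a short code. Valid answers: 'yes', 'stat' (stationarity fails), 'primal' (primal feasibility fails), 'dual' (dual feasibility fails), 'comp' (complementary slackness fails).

Gradient of f: grad f(x) = Q x + c = (-4, 3)
Constraint values g_i(x) = a_i^T x - b_i:
  g_1((0, -1)) = 0
  g_2((0, -1)) = 0
Stationarity residual: grad f(x) + sum_i lambda_i a_i = (2, 2)
  -> stationarity FAILS
Primal feasibility (all g_i <= 0): OK
Dual feasibility (all lambda_i >= 0): OK
Complementary slackness (lambda_i * g_i(x) = 0 for all i): OK

Verdict: the first failing condition is stationarity -> stat.

stat


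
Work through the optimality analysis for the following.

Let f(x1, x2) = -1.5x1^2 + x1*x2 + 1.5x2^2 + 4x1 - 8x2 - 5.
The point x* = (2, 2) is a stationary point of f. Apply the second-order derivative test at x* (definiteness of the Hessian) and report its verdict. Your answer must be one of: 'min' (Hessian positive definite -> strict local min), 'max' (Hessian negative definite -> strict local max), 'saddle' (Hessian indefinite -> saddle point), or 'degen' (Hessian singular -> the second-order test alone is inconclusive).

Compute the Hessian H = grad^2 f:
  H = [[-3, 1], [1, 3]]
Verify stationarity: grad f(x*) = H x* + g = (0, 0).
Eigenvalues of H: -3.1623, 3.1623.
Eigenvalues have mixed signs, so H is indefinite -> x* is a saddle point.

saddle


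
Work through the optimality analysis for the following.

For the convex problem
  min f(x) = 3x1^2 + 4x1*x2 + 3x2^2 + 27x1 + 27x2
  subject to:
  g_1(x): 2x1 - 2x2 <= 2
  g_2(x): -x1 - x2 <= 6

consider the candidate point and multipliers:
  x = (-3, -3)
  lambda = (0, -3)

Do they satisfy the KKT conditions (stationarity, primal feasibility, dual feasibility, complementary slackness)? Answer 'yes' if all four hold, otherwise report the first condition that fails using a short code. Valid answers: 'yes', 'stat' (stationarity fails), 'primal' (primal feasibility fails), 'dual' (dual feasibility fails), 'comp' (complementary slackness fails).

Gradient of f: grad f(x) = Q x + c = (-3, -3)
Constraint values g_i(x) = a_i^T x - b_i:
  g_1((-3, -3)) = -2
  g_2((-3, -3)) = 0
Stationarity residual: grad f(x) + sum_i lambda_i a_i = (0, 0)
  -> stationarity OK
Primal feasibility (all g_i <= 0): OK
Dual feasibility (all lambda_i >= 0): FAILS
Complementary slackness (lambda_i * g_i(x) = 0 for all i): OK

Verdict: the first failing condition is dual_feasibility -> dual.

dual


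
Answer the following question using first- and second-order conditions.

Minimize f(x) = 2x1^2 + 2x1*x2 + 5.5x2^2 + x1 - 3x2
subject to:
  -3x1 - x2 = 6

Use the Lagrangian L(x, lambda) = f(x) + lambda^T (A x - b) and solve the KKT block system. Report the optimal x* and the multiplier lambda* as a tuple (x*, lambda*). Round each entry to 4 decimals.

Form the Lagrangian:
  L(x, lambda) = (1/2) x^T Q x + c^T x + lambda^T (A x - b)
Stationarity (grad_x L = 0): Q x + c + A^T lambda = 0.
Primal feasibility: A x = b.

This gives the KKT block system:
  [ Q   A^T ] [ x     ]   [-c ]
  [ A    0  ] [ lambda ] = [ b ]

Solving the linear system:
  x*      = (-2.1538, 0.4615)
  lambda* = (-2.2308)
  f(x*)   = 4.9231

x* = (-2.1538, 0.4615), lambda* = (-2.2308)


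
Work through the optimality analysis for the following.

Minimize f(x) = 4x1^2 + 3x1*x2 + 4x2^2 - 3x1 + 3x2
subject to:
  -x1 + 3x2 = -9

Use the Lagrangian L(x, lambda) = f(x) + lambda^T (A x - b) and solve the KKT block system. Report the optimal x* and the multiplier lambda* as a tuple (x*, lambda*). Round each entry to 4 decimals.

Form the Lagrangian:
  L(x, lambda) = (1/2) x^T Q x + c^T x + lambda^T (A x - b)
Stationarity (grad_x L = 0): Q x + c + A^T lambda = 0.
Primal feasibility: A x = b.

This gives the KKT block system:
  [ Q   A^T ] [ x     ]   [-c ]
  [ A    0  ] [ lambda ] = [ b ]

Solving the linear system:
  x*      = (1.7449, -2.4184)
  lambda* = (3.7041)
  f(x*)   = 10.4235

x* = (1.7449, -2.4184), lambda* = (3.7041)


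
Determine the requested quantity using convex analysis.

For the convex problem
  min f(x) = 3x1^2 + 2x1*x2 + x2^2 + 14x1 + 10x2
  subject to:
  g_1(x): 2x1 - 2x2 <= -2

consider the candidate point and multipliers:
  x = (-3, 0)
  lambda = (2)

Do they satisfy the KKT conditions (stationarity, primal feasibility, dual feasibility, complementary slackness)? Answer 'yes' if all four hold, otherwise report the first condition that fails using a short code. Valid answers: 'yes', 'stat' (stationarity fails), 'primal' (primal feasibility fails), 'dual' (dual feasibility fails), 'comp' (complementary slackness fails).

Gradient of f: grad f(x) = Q x + c = (-4, 4)
Constraint values g_i(x) = a_i^T x - b_i:
  g_1((-3, 0)) = -4
Stationarity residual: grad f(x) + sum_i lambda_i a_i = (0, 0)
  -> stationarity OK
Primal feasibility (all g_i <= 0): OK
Dual feasibility (all lambda_i >= 0): OK
Complementary slackness (lambda_i * g_i(x) = 0 for all i): FAILS

Verdict: the first failing condition is complementary_slackness -> comp.

comp


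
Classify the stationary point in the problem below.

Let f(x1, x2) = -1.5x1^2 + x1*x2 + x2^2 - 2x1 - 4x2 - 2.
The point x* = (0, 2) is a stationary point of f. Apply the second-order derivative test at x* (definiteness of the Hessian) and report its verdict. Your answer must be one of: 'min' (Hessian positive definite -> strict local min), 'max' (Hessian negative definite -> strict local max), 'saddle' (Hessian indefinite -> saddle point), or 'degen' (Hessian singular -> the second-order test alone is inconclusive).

Compute the Hessian H = grad^2 f:
  H = [[-3, 1], [1, 2]]
Verify stationarity: grad f(x*) = H x* + g = (0, 0).
Eigenvalues of H: -3.1926, 2.1926.
Eigenvalues have mixed signs, so H is indefinite -> x* is a saddle point.

saddle


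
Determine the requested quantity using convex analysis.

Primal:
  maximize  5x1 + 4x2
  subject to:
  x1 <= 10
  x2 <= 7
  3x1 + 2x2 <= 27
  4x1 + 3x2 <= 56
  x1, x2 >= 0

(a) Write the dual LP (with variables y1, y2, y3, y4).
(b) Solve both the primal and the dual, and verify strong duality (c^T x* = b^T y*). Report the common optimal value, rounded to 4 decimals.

The standard primal-dual pair for 'max c^T x s.t. A x <= b, x >= 0' is:
  Dual:  min b^T y  s.t.  A^T y >= c,  y >= 0.

So the dual LP is:
  minimize  10y1 + 7y2 + 27y3 + 56y4
  subject to:
    y1 + 3y3 + 4y4 >= 5
    y2 + 2y3 + 3y4 >= 4
    y1, y2, y3, y4 >= 0

Solving the primal: x* = (4.3333, 7).
  primal value c^T x* = 49.6667.
Solving the dual: y* = (0, 0.6667, 1.6667, 0).
  dual value b^T y* = 49.6667.
Strong duality: c^T x* = b^T y*. Confirmed.

49.6667


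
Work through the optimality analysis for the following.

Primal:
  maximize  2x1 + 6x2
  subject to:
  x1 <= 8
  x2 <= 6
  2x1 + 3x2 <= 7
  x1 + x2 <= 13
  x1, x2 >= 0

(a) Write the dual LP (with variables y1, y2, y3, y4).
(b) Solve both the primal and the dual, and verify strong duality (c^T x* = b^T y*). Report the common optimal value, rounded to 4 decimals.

The standard primal-dual pair for 'max c^T x s.t. A x <= b, x >= 0' is:
  Dual:  min b^T y  s.t.  A^T y >= c,  y >= 0.

So the dual LP is:
  minimize  8y1 + 6y2 + 7y3 + 13y4
  subject to:
    y1 + 2y3 + y4 >= 2
    y2 + 3y3 + y4 >= 6
    y1, y2, y3, y4 >= 0

Solving the primal: x* = (0, 2.3333).
  primal value c^T x* = 14.
Solving the dual: y* = (0, 0, 2, 0).
  dual value b^T y* = 14.
Strong duality: c^T x* = b^T y*. Confirmed.

14


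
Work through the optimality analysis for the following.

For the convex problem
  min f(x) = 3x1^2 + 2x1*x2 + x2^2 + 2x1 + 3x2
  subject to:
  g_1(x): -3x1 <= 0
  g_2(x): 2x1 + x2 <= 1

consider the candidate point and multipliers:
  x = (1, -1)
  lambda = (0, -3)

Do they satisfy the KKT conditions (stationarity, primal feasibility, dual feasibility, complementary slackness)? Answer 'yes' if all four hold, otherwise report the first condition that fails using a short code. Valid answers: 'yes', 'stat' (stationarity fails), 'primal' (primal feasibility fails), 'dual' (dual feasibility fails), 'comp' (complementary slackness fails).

Gradient of f: grad f(x) = Q x + c = (6, 3)
Constraint values g_i(x) = a_i^T x - b_i:
  g_1((1, -1)) = -3
  g_2((1, -1)) = 0
Stationarity residual: grad f(x) + sum_i lambda_i a_i = (0, 0)
  -> stationarity OK
Primal feasibility (all g_i <= 0): OK
Dual feasibility (all lambda_i >= 0): FAILS
Complementary slackness (lambda_i * g_i(x) = 0 for all i): OK

Verdict: the first failing condition is dual_feasibility -> dual.

dual


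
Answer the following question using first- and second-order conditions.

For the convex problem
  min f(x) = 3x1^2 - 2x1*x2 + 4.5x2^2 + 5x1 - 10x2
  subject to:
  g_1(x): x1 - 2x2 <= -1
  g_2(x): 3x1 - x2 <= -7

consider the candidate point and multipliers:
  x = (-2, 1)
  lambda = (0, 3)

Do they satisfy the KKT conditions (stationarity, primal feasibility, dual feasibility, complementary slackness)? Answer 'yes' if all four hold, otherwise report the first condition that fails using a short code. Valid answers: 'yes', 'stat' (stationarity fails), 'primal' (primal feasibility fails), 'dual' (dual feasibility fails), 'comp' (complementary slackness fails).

Gradient of f: grad f(x) = Q x + c = (-9, 3)
Constraint values g_i(x) = a_i^T x - b_i:
  g_1((-2, 1)) = -3
  g_2((-2, 1)) = 0
Stationarity residual: grad f(x) + sum_i lambda_i a_i = (0, 0)
  -> stationarity OK
Primal feasibility (all g_i <= 0): OK
Dual feasibility (all lambda_i >= 0): OK
Complementary slackness (lambda_i * g_i(x) = 0 for all i): OK

Verdict: yes, KKT holds.

yes


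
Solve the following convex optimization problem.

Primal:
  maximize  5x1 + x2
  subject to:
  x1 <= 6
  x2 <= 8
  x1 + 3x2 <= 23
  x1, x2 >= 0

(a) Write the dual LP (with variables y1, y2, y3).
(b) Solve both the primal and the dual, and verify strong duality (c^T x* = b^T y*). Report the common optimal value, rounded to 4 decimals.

The standard primal-dual pair for 'max c^T x s.t. A x <= b, x >= 0' is:
  Dual:  min b^T y  s.t.  A^T y >= c,  y >= 0.

So the dual LP is:
  minimize  6y1 + 8y2 + 23y3
  subject to:
    y1 + y3 >= 5
    y2 + 3y3 >= 1
    y1, y2, y3 >= 0

Solving the primal: x* = (6, 5.6667).
  primal value c^T x* = 35.6667.
Solving the dual: y* = (4.6667, 0, 0.3333).
  dual value b^T y* = 35.6667.
Strong duality: c^T x* = b^T y*. Confirmed.

35.6667


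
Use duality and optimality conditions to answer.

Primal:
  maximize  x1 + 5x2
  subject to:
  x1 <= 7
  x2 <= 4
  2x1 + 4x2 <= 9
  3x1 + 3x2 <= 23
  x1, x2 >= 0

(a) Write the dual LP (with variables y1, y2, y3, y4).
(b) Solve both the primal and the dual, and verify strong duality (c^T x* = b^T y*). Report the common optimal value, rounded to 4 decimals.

The standard primal-dual pair for 'max c^T x s.t. A x <= b, x >= 0' is:
  Dual:  min b^T y  s.t.  A^T y >= c,  y >= 0.

So the dual LP is:
  minimize  7y1 + 4y2 + 9y3 + 23y4
  subject to:
    y1 + 2y3 + 3y4 >= 1
    y2 + 4y3 + 3y4 >= 5
    y1, y2, y3, y4 >= 0

Solving the primal: x* = (0, 2.25).
  primal value c^T x* = 11.25.
Solving the dual: y* = (0, 0, 1.25, 0).
  dual value b^T y* = 11.25.
Strong duality: c^T x* = b^T y*. Confirmed.

11.25


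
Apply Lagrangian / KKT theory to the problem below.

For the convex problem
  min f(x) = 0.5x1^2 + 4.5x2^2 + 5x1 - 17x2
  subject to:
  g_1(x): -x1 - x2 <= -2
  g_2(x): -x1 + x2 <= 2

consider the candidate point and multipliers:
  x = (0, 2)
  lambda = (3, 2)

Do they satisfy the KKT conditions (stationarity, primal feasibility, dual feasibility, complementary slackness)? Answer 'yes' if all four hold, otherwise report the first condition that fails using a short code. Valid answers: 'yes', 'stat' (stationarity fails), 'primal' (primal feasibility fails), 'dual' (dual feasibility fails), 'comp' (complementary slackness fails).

Gradient of f: grad f(x) = Q x + c = (5, 1)
Constraint values g_i(x) = a_i^T x - b_i:
  g_1((0, 2)) = 0
  g_2((0, 2)) = 0
Stationarity residual: grad f(x) + sum_i lambda_i a_i = (0, 0)
  -> stationarity OK
Primal feasibility (all g_i <= 0): OK
Dual feasibility (all lambda_i >= 0): OK
Complementary slackness (lambda_i * g_i(x) = 0 for all i): OK

Verdict: yes, KKT holds.

yes


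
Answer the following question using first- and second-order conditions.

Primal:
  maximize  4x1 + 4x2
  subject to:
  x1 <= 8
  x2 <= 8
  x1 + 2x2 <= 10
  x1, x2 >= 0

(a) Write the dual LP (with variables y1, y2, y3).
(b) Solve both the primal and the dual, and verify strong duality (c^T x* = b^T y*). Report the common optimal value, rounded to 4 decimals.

The standard primal-dual pair for 'max c^T x s.t. A x <= b, x >= 0' is:
  Dual:  min b^T y  s.t.  A^T y >= c,  y >= 0.

So the dual LP is:
  minimize  8y1 + 8y2 + 10y3
  subject to:
    y1 + y3 >= 4
    y2 + 2y3 >= 4
    y1, y2, y3 >= 0

Solving the primal: x* = (8, 1).
  primal value c^T x* = 36.
Solving the dual: y* = (2, 0, 2).
  dual value b^T y* = 36.
Strong duality: c^T x* = b^T y*. Confirmed.

36


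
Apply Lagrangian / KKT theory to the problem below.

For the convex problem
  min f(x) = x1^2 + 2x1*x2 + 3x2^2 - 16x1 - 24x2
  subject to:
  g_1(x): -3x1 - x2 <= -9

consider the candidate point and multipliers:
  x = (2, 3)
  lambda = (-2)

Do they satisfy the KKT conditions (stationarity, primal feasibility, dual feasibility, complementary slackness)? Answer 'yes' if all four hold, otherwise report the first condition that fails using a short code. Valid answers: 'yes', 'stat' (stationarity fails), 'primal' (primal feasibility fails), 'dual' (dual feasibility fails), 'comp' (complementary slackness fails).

Gradient of f: grad f(x) = Q x + c = (-6, -2)
Constraint values g_i(x) = a_i^T x - b_i:
  g_1((2, 3)) = 0
Stationarity residual: grad f(x) + sum_i lambda_i a_i = (0, 0)
  -> stationarity OK
Primal feasibility (all g_i <= 0): OK
Dual feasibility (all lambda_i >= 0): FAILS
Complementary slackness (lambda_i * g_i(x) = 0 for all i): OK

Verdict: the first failing condition is dual_feasibility -> dual.

dual


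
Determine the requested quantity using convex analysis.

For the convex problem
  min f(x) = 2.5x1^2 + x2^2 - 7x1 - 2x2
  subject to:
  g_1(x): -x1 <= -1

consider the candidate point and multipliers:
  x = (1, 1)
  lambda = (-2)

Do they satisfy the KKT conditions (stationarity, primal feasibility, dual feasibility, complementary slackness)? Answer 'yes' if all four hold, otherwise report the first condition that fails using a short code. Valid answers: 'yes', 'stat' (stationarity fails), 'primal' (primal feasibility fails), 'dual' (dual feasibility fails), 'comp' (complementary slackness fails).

Gradient of f: grad f(x) = Q x + c = (-2, 0)
Constraint values g_i(x) = a_i^T x - b_i:
  g_1((1, 1)) = 0
Stationarity residual: grad f(x) + sum_i lambda_i a_i = (0, 0)
  -> stationarity OK
Primal feasibility (all g_i <= 0): OK
Dual feasibility (all lambda_i >= 0): FAILS
Complementary slackness (lambda_i * g_i(x) = 0 for all i): OK

Verdict: the first failing condition is dual_feasibility -> dual.

dual


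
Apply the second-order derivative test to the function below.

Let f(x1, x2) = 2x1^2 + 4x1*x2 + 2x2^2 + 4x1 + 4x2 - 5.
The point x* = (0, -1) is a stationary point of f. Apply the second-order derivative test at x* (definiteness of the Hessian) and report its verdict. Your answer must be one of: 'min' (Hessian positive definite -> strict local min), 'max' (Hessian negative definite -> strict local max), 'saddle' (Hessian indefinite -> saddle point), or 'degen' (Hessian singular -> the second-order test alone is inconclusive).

Compute the Hessian H = grad^2 f:
  H = [[4, 4], [4, 4]]
Verify stationarity: grad f(x*) = H x* + g = (0, 0).
Eigenvalues of H: 0, 8.
H has a zero eigenvalue (singular; positive semidefinite but not definite), so H is neither positive definite, negative definite, nor indefinite. The second-order test alone is inconclusive -> degen.
(Indeed, f is constant along the null direction of H through x*, so x* is not a strict local extremum.)

degen


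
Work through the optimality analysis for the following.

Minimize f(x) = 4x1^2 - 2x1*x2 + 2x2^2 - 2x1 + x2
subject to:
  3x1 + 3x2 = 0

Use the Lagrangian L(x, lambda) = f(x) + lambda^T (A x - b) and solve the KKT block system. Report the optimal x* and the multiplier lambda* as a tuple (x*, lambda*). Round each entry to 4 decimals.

Form the Lagrangian:
  L(x, lambda) = (1/2) x^T Q x + c^T x + lambda^T (A x - b)
Stationarity (grad_x L = 0): Q x + c + A^T lambda = 0.
Primal feasibility: A x = b.

This gives the KKT block system:
  [ Q   A^T ] [ x     ]   [-c ]
  [ A    0  ] [ lambda ] = [ b ]

Solving the linear system:
  x*      = (0.1875, -0.1875)
  lambda* = (0.0417)
  f(x*)   = -0.2812

x* = (0.1875, -0.1875), lambda* = (0.0417)


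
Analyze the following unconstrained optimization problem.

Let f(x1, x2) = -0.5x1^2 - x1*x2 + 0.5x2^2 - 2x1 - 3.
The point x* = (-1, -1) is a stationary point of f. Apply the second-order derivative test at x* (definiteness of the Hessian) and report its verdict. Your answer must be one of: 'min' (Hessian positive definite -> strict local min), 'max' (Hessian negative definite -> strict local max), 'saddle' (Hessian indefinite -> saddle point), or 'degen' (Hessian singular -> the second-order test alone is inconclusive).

Compute the Hessian H = grad^2 f:
  H = [[-1, -1], [-1, 1]]
Verify stationarity: grad f(x*) = H x* + g = (0, 0).
Eigenvalues of H: -1.4142, 1.4142.
Eigenvalues have mixed signs, so H is indefinite -> x* is a saddle point.

saddle


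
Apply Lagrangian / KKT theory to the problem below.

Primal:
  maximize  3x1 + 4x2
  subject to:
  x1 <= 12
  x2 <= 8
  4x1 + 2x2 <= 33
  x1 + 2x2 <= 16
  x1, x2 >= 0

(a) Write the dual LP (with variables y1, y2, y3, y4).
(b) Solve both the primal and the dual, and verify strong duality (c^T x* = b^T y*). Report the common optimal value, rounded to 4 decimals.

The standard primal-dual pair for 'max c^T x s.t. A x <= b, x >= 0' is:
  Dual:  min b^T y  s.t.  A^T y >= c,  y >= 0.

So the dual LP is:
  minimize  12y1 + 8y2 + 33y3 + 16y4
  subject to:
    y1 + 4y3 + y4 >= 3
    y2 + 2y3 + 2y4 >= 4
    y1, y2, y3, y4 >= 0

Solving the primal: x* = (5.6667, 5.1667).
  primal value c^T x* = 37.6667.
Solving the dual: y* = (0, 0, 0.3333, 1.6667).
  dual value b^T y* = 37.6667.
Strong duality: c^T x* = b^T y*. Confirmed.

37.6667


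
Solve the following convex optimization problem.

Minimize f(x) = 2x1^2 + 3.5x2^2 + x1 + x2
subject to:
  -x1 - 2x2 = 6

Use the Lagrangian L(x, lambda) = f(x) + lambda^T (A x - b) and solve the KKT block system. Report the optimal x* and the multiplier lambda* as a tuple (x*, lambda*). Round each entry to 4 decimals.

Form the Lagrangian:
  L(x, lambda) = (1/2) x^T Q x + c^T x + lambda^T (A x - b)
Stationarity (grad_x L = 0): Q x + c + A^T lambda = 0.
Primal feasibility: A x = b.

This gives the KKT block system:
  [ Q   A^T ] [ x     ]   [-c ]
  [ A    0  ] [ lambda ] = [ b ]

Solving the linear system:
  x*      = (-1.913, -2.0435)
  lambda* = (-6.6522)
  f(x*)   = 17.9783

x* = (-1.913, -2.0435), lambda* = (-6.6522)


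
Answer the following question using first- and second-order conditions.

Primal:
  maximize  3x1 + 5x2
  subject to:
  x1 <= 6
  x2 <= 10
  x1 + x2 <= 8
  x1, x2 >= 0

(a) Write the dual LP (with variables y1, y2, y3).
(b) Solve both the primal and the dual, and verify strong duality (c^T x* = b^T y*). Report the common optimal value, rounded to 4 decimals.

The standard primal-dual pair for 'max c^T x s.t. A x <= b, x >= 0' is:
  Dual:  min b^T y  s.t.  A^T y >= c,  y >= 0.

So the dual LP is:
  minimize  6y1 + 10y2 + 8y3
  subject to:
    y1 + y3 >= 3
    y2 + y3 >= 5
    y1, y2, y3 >= 0

Solving the primal: x* = (0, 8).
  primal value c^T x* = 40.
Solving the dual: y* = (0, 0, 5).
  dual value b^T y* = 40.
Strong duality: c^T x* = b^T y*. Confirmed.

40


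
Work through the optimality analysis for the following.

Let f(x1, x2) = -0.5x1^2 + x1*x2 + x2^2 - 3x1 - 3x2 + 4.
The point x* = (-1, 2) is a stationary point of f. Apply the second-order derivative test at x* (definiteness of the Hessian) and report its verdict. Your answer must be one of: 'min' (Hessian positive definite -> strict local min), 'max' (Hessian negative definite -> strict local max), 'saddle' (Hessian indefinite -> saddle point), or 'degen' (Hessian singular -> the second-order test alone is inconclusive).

Compute the Hessian H = grad^2 f:
  H = [[-1, 1], [1, 2]]
Verify stationarity: grad f(x*) = H x* + g = (0, 0).
Eigenvalues of H: -1.3028, 2.3028.
Eigenvalues have mixed signs, so H is indefinite -> x* is a saddle point.

saddle


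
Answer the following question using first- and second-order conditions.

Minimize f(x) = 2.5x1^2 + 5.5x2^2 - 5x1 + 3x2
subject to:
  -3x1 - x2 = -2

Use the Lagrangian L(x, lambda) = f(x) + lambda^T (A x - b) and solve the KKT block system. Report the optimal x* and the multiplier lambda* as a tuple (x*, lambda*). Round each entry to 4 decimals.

Form the Lagrangian:
  L(x, lambda) = (1/2) x^T Q x + c^T x + lambda^T (A x - b)
Stationarity (grad_x L = 0): Q x + c + A^T lambda = 0.
Primal feasibility: A x = b.

This gives the KKT block system:
  [ Q   A^T ] [ x     ]   [-c ]
  [ A    0  ] [ lambda ] = [ b ]

Solving the linear system:
  x*      = (0.7692, -0.3077)
  lambda* = (-0.3846)
  f(x*)   = -2.7692

x* = (0.7692, -0.3077), lambda* = (-0.3846)


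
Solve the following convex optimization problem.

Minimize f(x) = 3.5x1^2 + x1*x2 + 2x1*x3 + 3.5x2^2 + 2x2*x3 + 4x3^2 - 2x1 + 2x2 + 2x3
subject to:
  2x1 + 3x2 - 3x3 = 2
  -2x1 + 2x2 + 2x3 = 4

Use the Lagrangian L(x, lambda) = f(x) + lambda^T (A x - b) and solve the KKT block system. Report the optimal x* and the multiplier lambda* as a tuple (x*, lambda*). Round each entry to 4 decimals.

Form the Lagrangian:
  L(x, lambda) = (1/2) x^T Q x + c^T x + lambda^T (A x - b)
Stationarity (grad_x L = 0): Q x + c + A^T lambda = 0.
Primal feasibility: A x = b.

This gives the KKT block system:
  [ Q   A^T ] [ x     ]   [-c ]
  [ A    0  ] [ lambda ] = [ b ]

Solving the linear system:
  x*      = (-0.6547, 1.2242, 0.1211)
  lambda* = (-1.0082, -3.5663)
  f(x*)   = 10.1408

x* = (-0.6547, 1.2242, 0.1211), lambda* = (-1.0082, -3.5663)


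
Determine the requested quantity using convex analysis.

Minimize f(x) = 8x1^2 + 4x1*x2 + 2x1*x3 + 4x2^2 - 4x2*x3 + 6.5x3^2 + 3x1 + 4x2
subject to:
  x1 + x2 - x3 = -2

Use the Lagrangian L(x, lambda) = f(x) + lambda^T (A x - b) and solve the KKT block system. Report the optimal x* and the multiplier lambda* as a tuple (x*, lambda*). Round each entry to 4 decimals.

Form the Lagrangian:
  L(x, lambda) = (1/2) x^T Q x + c^T x + lambda^T (A x - b)
Stationarity (grad_x L = 0): Q x + c + A^T lambda = 0.
Primal feasibility: A x = b.

This gives the KKT block system:
  [ Q   A^T ] [ x     ]   [-c ]
  [ A    0  ] [ lambda ] = [ b ]

Solving the linear system:
  x*      = (-0.4853, -1.1324, 0.3824)
  lambda* = (8.5294)
  f(x*)   = 5.5368

x* = (-0.4853, -1.1324, 0.3824), lambda* = (8.5294)


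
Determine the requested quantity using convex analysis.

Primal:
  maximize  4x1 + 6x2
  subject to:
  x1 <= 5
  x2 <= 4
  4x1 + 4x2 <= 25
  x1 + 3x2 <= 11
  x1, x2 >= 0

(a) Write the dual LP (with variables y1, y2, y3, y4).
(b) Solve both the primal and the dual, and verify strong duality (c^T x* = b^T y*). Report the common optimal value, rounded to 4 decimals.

The standard primal-dual pair for 'max c^T x s.t. A x <= b, x >= 0' is:
  Dual:  min b^T y  s.t.  A^T y >= c,  y >= 0.

So the dual LP is:
  minimize  5y1 + 4y2 + 25y3 + 11y4
  subject to:
    y1 + 4y3 + y4 >= 4
    y2 + 4y3 + 3y4 >= 6
    y1, y2, y3, y4 >= 0

Solving the primal: x* = (3.875, 2.375).
  primal value c^T x* = 29.75.
Solving the dual: y* = (0, 0, 0.75, 1).
  dual value b^T y* = 29.75.
Strong duality: c^T x* = b^T y*. Confirmed.

29.75


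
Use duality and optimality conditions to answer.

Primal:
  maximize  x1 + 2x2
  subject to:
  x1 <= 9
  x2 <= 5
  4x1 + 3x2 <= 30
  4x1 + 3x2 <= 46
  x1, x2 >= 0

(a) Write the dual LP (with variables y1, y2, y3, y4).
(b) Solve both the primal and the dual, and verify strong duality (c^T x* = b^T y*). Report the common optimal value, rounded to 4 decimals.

The standard primal-dual pair for 'max c^T x s.t. A x <= b, x >= 0' is:
  Dual:  min b^T y  s.t.  A^T y >= c,  y >= 0.

So the dual LP is:
  minimize  9y1 + 5y2 + 30y3 + 46y4
  subject to:
    y1 + 4y3 + 4y4 >= 1
    y2 + 3y3 + 3y4 >= 2
    y1, y2, y3, y4 >= 0

Solving the primal: x* = (3.75, 5).
  primal value c^T x* = 13.75.
Solving the dual: y* = (0, 1.25, 0.25, 0).
  dual value b^T y* = 13.75.
Strong duality: c^T x* = b^T y*. Confirmed.

13.75


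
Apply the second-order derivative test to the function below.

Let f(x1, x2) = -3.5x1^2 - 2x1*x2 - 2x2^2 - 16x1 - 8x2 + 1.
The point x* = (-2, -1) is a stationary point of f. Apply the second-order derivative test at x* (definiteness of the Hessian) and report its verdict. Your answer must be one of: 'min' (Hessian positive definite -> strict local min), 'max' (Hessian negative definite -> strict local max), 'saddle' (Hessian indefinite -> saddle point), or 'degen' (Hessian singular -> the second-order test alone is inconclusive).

Compute the Hessian H = grad^2 f:
  H = [[-7, -2], [-2, -4]]
Verify stationarity: grad f(x*) = H x* + g = (0, 0).
Eigenvalues of H: -8, -3.
Both eigenvalues < 0, so H is negative definite -> x* is a strict local max.

max


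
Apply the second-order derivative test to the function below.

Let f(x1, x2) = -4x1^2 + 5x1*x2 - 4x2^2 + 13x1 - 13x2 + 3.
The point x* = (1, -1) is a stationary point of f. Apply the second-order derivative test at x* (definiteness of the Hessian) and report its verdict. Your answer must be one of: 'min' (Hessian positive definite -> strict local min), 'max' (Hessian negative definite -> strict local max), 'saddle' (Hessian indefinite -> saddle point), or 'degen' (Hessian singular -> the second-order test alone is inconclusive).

Compute the Hessian H = grad^2 f:
  H = [[-8, 5], [5, -8]]
Verify stationarity: grad f(x*) = H x* + g = (0, 0).
Eigenvalues of H: -13, -3.
Both eigenvalues < 0, so H is negative definite -> x* is a strict local max.

max


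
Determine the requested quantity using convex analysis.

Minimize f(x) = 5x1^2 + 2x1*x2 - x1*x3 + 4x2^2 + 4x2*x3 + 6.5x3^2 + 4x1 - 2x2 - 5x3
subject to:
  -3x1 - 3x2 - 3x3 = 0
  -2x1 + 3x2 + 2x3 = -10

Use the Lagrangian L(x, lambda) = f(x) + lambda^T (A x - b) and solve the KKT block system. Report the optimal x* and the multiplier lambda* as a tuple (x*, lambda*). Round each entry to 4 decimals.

Form the Lagrangian:
  L(x, lambda) = (1/2) x^T Q x + c^T x + lambda^T (A x - b)
Stationarity (grad_x L = 0): Q x + c + A^T lambda = 0.
Primal feasibility: A x = b.

This gives the KKT block system:
  [ Q   A^T ] [ x     ]   [-c ]
  [ A    0  ] [ lambda ] = [ b ]

Solving the linear system:
  x*      = (1.8815, -2.4742, 0.5927)
  lambda* = (1.3668, 6.5866)
  f(x*)   = 37.6884

x* = (1.8815, -2.4742, 0.5927), lambda* = (1.3668, 6.5866)


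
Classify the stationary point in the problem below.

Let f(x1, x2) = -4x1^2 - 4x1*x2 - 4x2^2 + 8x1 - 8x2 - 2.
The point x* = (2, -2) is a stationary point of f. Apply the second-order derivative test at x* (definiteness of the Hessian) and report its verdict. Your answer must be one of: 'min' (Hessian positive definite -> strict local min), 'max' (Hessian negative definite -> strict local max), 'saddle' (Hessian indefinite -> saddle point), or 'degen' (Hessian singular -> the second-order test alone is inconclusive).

Compute the Hessian H = grad^2 f:
  H = [[-8, -4], [-4, -8]]
Verify stationarity: grad f(x*) = H x* + g = (0, 0).
Eigenvalues of H: -12, -4.
Both eigenvalues < 0, so H is negative definite -> x* is a strict local max.

max
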